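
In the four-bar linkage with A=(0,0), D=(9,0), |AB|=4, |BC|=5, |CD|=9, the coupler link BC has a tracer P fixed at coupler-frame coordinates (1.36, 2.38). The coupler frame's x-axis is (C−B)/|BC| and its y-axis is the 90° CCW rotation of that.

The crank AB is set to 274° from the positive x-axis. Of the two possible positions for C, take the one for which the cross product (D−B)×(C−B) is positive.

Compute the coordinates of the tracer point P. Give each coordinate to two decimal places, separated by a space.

-2.16 -2.74

A=(0,0), D=(9.00,0)
B = A + 4.00·(cos274°, sin274°) = (0.2790, -3.9903)
|BD| = 9.5905
circle(B,5.00) ∩ circle(D,9.00): a=1.8757, h=4.6348
  candidates: C₊=(0.0563,1.0048) cross=44.450; C₋=(3.9130,-7.4245) cross=-44.450
  mode + wants cross > 0 → take C=(0.0563,1.0048) (cross=44.450)
ex = (C−B)/|BC| = (-0.0446,0.9990); ey = (-0.9990,-0.0446)
P = B + 1.36·ex + 2.38·ey = (-2.1592,-2.7376)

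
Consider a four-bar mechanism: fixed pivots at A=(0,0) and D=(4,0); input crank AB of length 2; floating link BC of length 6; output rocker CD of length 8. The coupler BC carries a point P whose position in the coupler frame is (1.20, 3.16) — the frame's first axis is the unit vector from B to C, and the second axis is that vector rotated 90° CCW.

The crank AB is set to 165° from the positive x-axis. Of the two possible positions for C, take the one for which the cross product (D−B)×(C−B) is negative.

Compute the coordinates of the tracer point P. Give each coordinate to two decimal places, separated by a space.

A=(0,0), D=(4.00,0)
B = A + 2.00·(cos165°, sin165°) = (-1.9319, 0.5176)
|BD| = 5.9544
circle(B,6.00) ∩ circle(D,8.00): a=0.6260, h=5.9673
  candidates: C₊=(-0.7895,6.4079) cross=35.531; C₋=(-1.8270,-5.4814) cross=-35.531
  mode - wants cross < 0 → take C=(-1.8270,-5.4814) (cross=-35.531)
ex = (C−B)/|BC| = (0.0175,-0.9998); ey = (0.9998,0.0175)
P = B + 1.20·ex + 3.16·ey = (1.2486,-0.6269)

1.25 -0.63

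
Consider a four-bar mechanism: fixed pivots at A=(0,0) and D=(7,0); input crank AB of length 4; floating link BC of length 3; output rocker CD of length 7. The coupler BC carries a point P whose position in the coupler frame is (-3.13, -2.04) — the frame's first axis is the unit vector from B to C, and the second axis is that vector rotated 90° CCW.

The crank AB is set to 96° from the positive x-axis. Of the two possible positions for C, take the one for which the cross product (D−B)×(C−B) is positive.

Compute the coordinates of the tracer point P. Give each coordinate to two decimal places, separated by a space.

-2.44 0.84

A=(0,0), D=(7.00,0)
B = A + 4.00·(cos96°, sin96°) = (-0.4181, 3.9781)
|BD| = 8.4175
circle(B,3.00) ∩ circle(D,7.00): a=1.8327, h=2.3751
  candidates: C₊=(2.3195,5.2051) cross=19.992; C₋=(0.0745,1.0188) cross=-19.992
  mode + wants cross > 0 → take C=(2.3195,5.2051) (cross=19.992)
ex = (C−B)/|BC| = (0.9125,0.4090); ey = (-0.4090,0.9125)
P = B + -3.13·ex + -2.04·ey = (-2.4400,0.8364)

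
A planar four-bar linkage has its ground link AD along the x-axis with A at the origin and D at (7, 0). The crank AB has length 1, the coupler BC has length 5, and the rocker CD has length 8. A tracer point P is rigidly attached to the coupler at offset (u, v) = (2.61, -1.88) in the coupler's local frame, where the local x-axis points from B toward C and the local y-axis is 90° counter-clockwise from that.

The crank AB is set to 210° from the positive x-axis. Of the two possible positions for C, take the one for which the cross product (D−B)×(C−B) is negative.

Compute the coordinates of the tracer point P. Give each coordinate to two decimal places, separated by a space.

-1.70 -3.61

A=(0,0), D=(7.00,0)
B = A + 1.00·(cos210°, sin210°) = (-0.8660, -0.5000)
|BD| = 7.8819
circle(B,5.00) ∩ circle(D,8.00): a=1.4669, h=4.7800
  candidates: C₊=(0.2947,4.3634) cross=37.675; C₋=(0.9012,-5.1773) cross=-37.675
  mode - wants cross < 0 → take C=(0.9012,-5.1773) (cross=-37.675)
ex = (C−B)/|BC| = (0.3534,-0.9355); ey = (0.9355,0.3534)
P = B + 2.61·ex + -1.88·ey = (-1.7022,-3.6060)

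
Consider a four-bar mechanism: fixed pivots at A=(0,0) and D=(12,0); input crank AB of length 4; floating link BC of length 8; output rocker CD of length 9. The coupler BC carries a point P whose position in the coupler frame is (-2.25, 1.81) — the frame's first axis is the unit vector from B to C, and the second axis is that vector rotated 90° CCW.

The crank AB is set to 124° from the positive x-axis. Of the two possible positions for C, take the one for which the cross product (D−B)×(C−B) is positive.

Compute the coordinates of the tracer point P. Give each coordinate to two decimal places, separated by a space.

-4.96 4.26

A=(0,0), D=(12.00,0)
B = A + 4.00·(cos124°, sin124°) = (-2.2368, 3.3162)
|BD| = 14.6179
circle(B,8.00) ∩ circle(D,9.00): a=6.7275, h=4.3291
  candidates: C₊=(5.2974,6.0062) cross=63.283; C₋=(3.3332,-2.4263) cross=-63.283
  mode + wants cross > 0 → take C=(5.2974,6.0062) (cross=63.283)
ex = (C−B)/|BC| = (0.9418,0.3363); ey = (-0.3363,0.9418)
P = B + -2.25·ex + 1.81·ey = (-4.9644,4.2642)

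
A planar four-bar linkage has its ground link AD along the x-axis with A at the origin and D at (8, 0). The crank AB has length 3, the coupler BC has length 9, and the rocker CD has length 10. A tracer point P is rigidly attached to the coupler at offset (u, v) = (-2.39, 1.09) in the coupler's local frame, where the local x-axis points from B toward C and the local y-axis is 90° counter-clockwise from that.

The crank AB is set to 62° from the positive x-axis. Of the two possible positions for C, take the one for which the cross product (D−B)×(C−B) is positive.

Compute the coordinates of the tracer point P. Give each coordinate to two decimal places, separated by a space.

-0.88 1.36

A=(0,0), D=(8.00,0)
B = A + 3.00·(cos62°, sin62°) = (1.4084, 2.6488)
|BD| = 7.1039
circle(B,9.00) ∩ circle(D,10.00): a=2.2147, h=8.7233
  candidates: C₊=(6.7160,9.9172) cross=61.969; C₋=(0.2107,-6.2711) cross=-61.969
  mode + wants cross > 0 → take C=(6.7160,9.9172) (cross=61.969)
ex = (C−B)/|BC| = (0.5897,0.8076); ey = (-0.8076,0.5897)
P = B + -2.39·ex + 1.09·ey = (-0.8813,1.3615)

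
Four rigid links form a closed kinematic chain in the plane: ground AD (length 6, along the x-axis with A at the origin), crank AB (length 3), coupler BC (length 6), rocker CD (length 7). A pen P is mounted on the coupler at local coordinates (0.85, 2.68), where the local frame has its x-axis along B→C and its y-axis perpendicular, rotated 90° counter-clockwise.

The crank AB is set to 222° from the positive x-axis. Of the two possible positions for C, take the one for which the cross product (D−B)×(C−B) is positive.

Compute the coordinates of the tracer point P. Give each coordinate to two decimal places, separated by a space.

A=(0,0), D=(6.00,0)
B = A + 3.00·(cos222°, sin222°) = (-2.2294, -2.0074)
|BD| = 8.4707
circle(B,6.00) ∩ circle(D,7.00): a=3.4680, h=4.8962
  candidates: C₊=(-0.0205,3.5712) cross=41.474; C₋=(2.3001,-5.9423) cross=-41.474
  mode + wants cross > 0 → take C=(-0.0205,3.5712) (cross=41.474)
ex = (C−B)/|BC| = (0.3682,0.9298); ey = (-0.9298,0.3682)
P = B + 0.85·ex + 2.68·ey = (-4.4083,-0.2304)

-4.41 -0.23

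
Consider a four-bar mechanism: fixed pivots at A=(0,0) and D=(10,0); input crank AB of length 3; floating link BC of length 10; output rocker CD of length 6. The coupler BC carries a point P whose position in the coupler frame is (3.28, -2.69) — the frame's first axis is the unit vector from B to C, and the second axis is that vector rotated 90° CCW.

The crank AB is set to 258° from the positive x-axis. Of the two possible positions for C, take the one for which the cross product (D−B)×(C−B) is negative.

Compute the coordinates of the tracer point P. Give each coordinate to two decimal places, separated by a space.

1.71 -6.48

A=(0,0), D=(10.00,0)
B = A + 3.00·(cos258°, sin258°) = (-0.6237, -2.9344)
|BD| = 11.0216
circle(B,10.00) ∩ circle(D,6.00): a=8.4142, h=5.4038
  candidates: C₊=(6.0480,4.5146) cross=59.559; C₋=(8.9255,-5.9030) cross=-59.559
  mode - wants cross < 0 → take C=(8.9255,-5.9030) (cross=-59.559)
ex = (C−B)/|BC| = (0.9549,-0.2969); ey = (0.2969,0.9549)
P = B + 3.28·ex + -2.69·ey = (1.7099,-6.4769)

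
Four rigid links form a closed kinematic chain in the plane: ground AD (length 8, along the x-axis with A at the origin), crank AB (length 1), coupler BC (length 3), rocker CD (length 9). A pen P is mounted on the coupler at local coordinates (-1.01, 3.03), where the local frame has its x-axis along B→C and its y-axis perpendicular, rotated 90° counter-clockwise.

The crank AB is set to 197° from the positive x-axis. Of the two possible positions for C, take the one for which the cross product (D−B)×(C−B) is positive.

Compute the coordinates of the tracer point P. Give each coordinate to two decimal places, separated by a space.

A=(0,0), D=(8.00,0)
B = A + 1.00·(cos197°, sin197°) = (-0.9563, -0.2924)
|BD| = 8.9611
circle(B,3.00) ∩ circle(D,9.00): a=0.4632, h=2.9640
  candidates: C₊=(-0.5901,2.6852) cross=26.561; C₋=(-0.3967,-3.2397) cross=-26.561
  mode + wants cross > 0 → take C=(-0.5901,2.6852) (cross=26.561)
ex = (C−B)/|BC| = (0.1221,0.9925); ey = (-0.9925,0.1221)
P = B + -1.01·ex + 3.03·ey = (-4.0869,-0.9249)

-4.09 -0.92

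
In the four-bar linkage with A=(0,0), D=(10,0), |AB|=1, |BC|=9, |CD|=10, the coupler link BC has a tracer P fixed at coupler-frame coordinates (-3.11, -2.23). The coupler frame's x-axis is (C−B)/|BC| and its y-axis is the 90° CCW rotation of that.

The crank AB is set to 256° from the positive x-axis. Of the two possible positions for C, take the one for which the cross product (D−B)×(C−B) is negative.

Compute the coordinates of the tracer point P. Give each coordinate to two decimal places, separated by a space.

-3.82 0.40

A=(0,0), D=(10.00,0)
B = A + 1.00·(cos256°, sin256°) = (-0.2419, -0.9703)
|BD| = 10.2878
circle(B,9.00) ∩ circle(D,10.00): a=4.2205, h=7.9491
  candidates: C₊=(3.2100,7.3414) cross=81.778; C₋=(4.7094,-8.4859) cross=-81.778
  mode - wants cross < 0 → take C=(4.7094,-8.4859) (cross=-81.778)
ex = (C−B)/|BC| = (0.5502,-0.8351); ey = (0.8351,0.5502)
P = B + -3.11·ex + -2.23·ey = (-3.8151,0.3999)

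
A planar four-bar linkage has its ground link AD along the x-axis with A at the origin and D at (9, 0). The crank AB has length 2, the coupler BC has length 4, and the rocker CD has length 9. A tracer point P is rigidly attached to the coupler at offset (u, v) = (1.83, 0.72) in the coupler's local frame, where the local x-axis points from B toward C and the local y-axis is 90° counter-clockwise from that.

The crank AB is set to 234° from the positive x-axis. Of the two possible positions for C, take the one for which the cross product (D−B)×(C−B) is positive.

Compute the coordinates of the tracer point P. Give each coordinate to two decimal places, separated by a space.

A=(0,0), D=(9.00,0)
B = A + 2.00·(cos234°, sin234°) = (-1.1756, -1.6180)
|BD| = 10.3034
circle(B,4.00) ∩ circle(D,9.00): a=1.9974, h=3.4656
  candidates: C₊=(0.2528,2.1182) cross=35.707; C₋=(1.3413,-4.7270) cross=-35.707
  mode + wants cross > 0 → take C=(0.2528,2.1182) (cross=35.707)
ex = (C−B)/|BC| = (0.3571,0.9341); ey = (-0.9341,0.3571)
P = B + 1.83·ex + 0.72·ey = (-1.1946,0.3484)

-1.19 0.35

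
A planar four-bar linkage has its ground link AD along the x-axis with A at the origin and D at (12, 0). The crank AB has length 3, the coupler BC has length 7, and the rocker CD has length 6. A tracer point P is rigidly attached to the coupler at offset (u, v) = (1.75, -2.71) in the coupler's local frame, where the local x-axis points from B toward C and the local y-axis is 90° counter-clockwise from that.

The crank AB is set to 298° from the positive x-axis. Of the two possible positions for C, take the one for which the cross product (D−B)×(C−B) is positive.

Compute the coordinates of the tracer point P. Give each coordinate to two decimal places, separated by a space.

A=(0,0), D=(12.00,0)
B = A + 3.00·(cos298°, sin298°) = (1.4084, -2.6488)
|BD| = 10.9178
circle(B,7.00) ∩ circle(D,6.00): a=6.0543, h=3.5137
  candidates: C₊=(6.4293,2.2287) cross=38.362; C₋=(8.1343,-4.5887) cross=-38.362
  mode + wants cross > 0 → take C=(6.4293,2.2287) (cross=38.362)
ex = (C−B)/|BC| = (0.7173,0.6968); ey = (-0.6968,0.7173)
P = B + 1.75·ex + -2.71·ey = (4.5520,-3.3732)

4.55 -3.37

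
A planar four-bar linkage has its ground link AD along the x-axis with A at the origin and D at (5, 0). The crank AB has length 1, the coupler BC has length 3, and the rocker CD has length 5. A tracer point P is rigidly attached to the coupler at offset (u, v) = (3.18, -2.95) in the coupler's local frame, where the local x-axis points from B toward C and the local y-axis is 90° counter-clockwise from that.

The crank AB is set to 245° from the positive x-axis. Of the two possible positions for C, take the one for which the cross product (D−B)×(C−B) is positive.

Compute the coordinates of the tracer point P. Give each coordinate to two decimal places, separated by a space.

A=(0,0), D=(5.00,0)
B = A + 1.00·(cos245°, sin245°) = (-0.4226, -0.9063)
|BD| = 5.4978
circle(B,3.00) ∩ circle(D,5.00): a=1.2938, h=2.7067
  candidates: C₊=(0.4073,1.9766) cross=14.881; C₋=(1.2997,-3.3627) cross=-14.881
  mode + wants cross > 0 → take C=(0.4073,1.9766) (cross=14.881)
ex = (C−B)/|BC| = (0.2766,0.9610); ey = (-0.9610,0.2766)
P = B + 3.18·ex + -2.95·ey = (3.2920,1.3335)

3.29 1.33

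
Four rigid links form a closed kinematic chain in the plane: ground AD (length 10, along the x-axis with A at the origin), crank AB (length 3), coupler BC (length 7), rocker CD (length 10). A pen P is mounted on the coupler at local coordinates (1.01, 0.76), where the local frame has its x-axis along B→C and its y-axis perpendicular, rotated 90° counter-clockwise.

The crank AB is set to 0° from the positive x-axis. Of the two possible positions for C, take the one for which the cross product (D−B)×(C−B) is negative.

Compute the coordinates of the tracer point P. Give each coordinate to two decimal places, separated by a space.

3.74 -1.03

A=(0,0), D=(10.00,0)
B = A + 3.00·(cos0°, sin0°) = (3.0000, 0.0000)
|BD| = 7.0000
circle(B,7.00) ∩ circle(D,10.00): a=-0.1429, h=6.9985
  candidates: C₊=(2.8571,6.9985) cross=48.990; C₋=(2.8571,-6.9985) cross=-48.990
  mode - wants cross < 0 → take C=(2.8571,-6.9985) (cross=-48.990)
ex = (C−B)/|BC| = (-0.0204,-0.9998); ey = (0.9998,-0.0204)
P = B + 1.01·ex + 0.76·ey = (3.7392,-1.0253)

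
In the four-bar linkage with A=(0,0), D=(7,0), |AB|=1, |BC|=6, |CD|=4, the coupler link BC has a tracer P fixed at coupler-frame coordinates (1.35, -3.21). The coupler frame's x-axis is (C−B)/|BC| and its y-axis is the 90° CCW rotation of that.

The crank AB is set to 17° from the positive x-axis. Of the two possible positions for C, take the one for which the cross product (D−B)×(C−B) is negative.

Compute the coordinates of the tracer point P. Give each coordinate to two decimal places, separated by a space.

-0.16 -3.01

A=(0,0), D=(7.00,0)
B = A + 1.00·(cos17°, sin17°) = (0.9563, 0.2924)
|BD| = 6.0508
circle(B,6.00) ∩ circle(D,4.00): a=4.6781, h=3.7571
  candidates: C₊=(5.8104,3.8190) cross=22.733; C₋=(5.4474,-3.6864) cross=-22.733
  mode - wants cross < 0 → take C=(5.4474,-3.6864) (cross=-22.733)
ex = (C−B)/|BC| = (0.7485,-0.6631); ey = (0.6631,0.7485)
P = B + 1.35·ex + -3.21·ey = (-0.1618,-3.0056)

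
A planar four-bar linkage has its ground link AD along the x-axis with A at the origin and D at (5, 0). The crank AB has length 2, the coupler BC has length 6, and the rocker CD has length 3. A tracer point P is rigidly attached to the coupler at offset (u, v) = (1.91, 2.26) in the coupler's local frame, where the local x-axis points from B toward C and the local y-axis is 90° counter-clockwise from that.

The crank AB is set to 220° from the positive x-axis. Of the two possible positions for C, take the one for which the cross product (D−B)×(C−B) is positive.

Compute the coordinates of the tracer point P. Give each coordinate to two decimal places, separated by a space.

-1.41 1.67

A=(0,0), D=(5.00,0)
B = A + 2.00·(cos220°, sin220°) = (-1.5321, -1.2856)
|BD| = 6.6574
circle(B,6.00) ∩ circle(D,3.00): a=5.3565, h=2.7033
  candidates: C₊=(3.2016,2.4012) cross=17.997; C₋=(4.2456,-2.9036) cross=-17.997
  mode + wants cross > 0 → take C=(3.2016,2.4012) (cross=17.997)
ex = (C−B)/|BC| = (0.7889,0.6145); ey = (-0.6145,0.7889)
P = B + 1.91·ex + 2.26·ey = (-1.4139,1.6711)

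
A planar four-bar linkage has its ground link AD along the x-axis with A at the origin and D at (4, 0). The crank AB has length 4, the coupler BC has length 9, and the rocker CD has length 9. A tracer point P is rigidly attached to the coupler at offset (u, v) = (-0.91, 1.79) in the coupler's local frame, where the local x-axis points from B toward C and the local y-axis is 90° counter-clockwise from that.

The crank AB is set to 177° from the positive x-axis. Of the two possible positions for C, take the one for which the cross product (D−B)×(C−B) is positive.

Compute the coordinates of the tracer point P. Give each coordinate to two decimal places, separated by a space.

-6.00 0.24

A=(0,0), D=(4.00,0)
B = A + 4.00·(cos177°, sin177°) = (-3.9945, 0.2093)
|BD| = 7.9973
circle(B,9.00) ∩ circle(D,9.00): a=3.9986, h=8.0629
  candidates: C₊=(0.2138,8.1648) cross=64.481; C₋=(-0.2083,-7.9555) cross=-64.481
  mode + wants cross > 0 → take C=(0.2138,8.1648) (cross=64.481)
ex = (C−B)/|BC| = (0.4676,0.8839); ey = (-0.8839,0.4676)
P = B + -0.91·ex + 1.79·ey = (-6.0023,0.2419)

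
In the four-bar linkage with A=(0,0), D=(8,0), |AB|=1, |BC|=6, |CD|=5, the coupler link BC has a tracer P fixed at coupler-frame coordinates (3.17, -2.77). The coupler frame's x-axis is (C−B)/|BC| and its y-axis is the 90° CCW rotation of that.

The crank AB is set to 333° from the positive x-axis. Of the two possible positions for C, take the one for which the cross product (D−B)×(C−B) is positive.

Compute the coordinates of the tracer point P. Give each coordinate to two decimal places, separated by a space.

A=(0,0), D=(8.00,0)
B = A + 1.00·(cos333°, sin333°) = (0.8910, -0.4540)
|BD| = 7.1235
circle(B,6.00) ∩ circle(D,5.00): a=4.3338, h=4.1494
  candidates: C₊=(4.9516,3.9632) cross=29.558; C₋=(5.4805,-4.3188) cross=-29.558
  mode + wants cross > 0 → take C=(4.9516,3.9632) (cross=29.558)
ex = (C−B)/|BC| = (0.6768,0.7362); ey = (-0.7362,0.6768)
P = B + 3.17·ex + -2.77·ey = (5.0756,0.0051)

5.08 0.01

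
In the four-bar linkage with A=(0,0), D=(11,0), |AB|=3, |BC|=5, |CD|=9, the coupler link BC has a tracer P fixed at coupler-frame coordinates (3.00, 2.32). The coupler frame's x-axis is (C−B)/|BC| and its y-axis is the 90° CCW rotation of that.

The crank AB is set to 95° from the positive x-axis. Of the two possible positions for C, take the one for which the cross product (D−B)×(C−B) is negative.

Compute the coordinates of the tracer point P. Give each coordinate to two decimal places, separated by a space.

3.20 1.45

A=(0,0), D=(11.00,0)
B = A + 3.00·(cos95°, sin95°) = (-0.2615, 2.9886)
|BD| = 11.6513
circle(B,5.00) ∩ circle(D,9.00): a=3.4225, h=3.6451
  candidates: C₊=(3.9815,5.6339) cross=42.470; C₋=(2.1115,-1.4124) cross=-42.470
  mode - wants cross < 0 → take C=(2.1115,-1.4124) (cross=-42.470)
ex = (C−B)/|BC| = (0.4746,-0.8802); ey = (0.8802,0.4746)
P = B + 3.00·ex + 2.32·ey = (3.2044,1.4490)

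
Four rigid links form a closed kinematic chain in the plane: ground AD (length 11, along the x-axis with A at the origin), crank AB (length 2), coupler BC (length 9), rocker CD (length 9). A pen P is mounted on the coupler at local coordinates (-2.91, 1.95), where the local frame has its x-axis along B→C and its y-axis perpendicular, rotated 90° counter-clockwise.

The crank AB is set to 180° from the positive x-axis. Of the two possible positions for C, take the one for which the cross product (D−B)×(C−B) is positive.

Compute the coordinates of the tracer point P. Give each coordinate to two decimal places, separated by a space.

-5.45 -0.60

A=(0,0), D=(11.00,0)
B = A + 2.00·(cos180°, sin180°) = (-2.0000, 0.0000)
|BD| = 13.0000
circle(B,9.00) ∩ circle(D,9.00): a=6.5000, h=6.2249
  candidates: C₊=(4.5000,6.2249) cross=80.924; C₋=(4.5000,-6.2249) cross=-80.924
  mode + wants cross > 0 → take C=(4.5000,6.2249) (cross=80.924)
ex = (C−B)/|BC| = (0.7222,0.6917); ey = (-0.6917,0.7222)
P = B + -2.91·ex + 1.95·ey = (-5.4504,-0.6044)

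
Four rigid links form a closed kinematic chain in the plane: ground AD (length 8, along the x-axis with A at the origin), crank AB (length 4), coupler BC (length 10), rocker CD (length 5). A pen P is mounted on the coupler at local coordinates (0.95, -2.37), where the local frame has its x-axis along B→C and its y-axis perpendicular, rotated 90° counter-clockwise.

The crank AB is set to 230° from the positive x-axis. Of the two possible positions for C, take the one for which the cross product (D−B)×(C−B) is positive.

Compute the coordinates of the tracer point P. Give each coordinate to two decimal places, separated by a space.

A=(0,0), D=(8.00,0)
B = A + 4.00·(cos230°, sin230°) = (-2.5712, -3.0642)
|BD| = 11.0063
circle(B,10.00) ∩ circle(D,5.00): a=8.9103, h=4.5395
  candidates: C₊=(4.7231,3.7765) cross=49.963; C₋=(7.2507,-4.9435) cross=-49.963
  mode + wants cross > 0 → take C=(4.7231,3.7765) (cross=49.963)
ex = (C−B)/|BC| = (0.7294,0.6841); ey = (-0.6841,0.7294)
P = B + 0.95·ex + -2.37·ey = (-0.2570,-4.1430)

-0.26 -4.14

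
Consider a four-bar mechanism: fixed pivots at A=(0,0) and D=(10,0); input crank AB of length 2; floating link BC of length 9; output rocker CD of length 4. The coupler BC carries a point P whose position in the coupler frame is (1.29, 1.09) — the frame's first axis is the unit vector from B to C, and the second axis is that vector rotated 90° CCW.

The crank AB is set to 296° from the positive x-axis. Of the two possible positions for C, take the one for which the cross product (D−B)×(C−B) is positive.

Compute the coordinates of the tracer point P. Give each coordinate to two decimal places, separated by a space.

1.27 -0.16

A=(0,0), D=(10.00,0)
B = A + 2.00·(cos296°, sin296°) = (0.8767, -1.7976)
|BD| = 9.2987
circle(B,9.00) ∩ circle(D,4.00): a=8.1445, h=3.8299
  candidates: C₊=(8.1272,3.5345) cross=35.613; C₋=(9.6079,-3.9807) cross=-35.613
  mode + wants cross > 0 → take C=(8.1272,3.5345) (cross=35.613)
ex = (C−B)/|BC| = (0.8056,0.5925); ey = (-0.5925,0.8056)
P = B + 1.29·ex + 1.09·ey = (1.2702,-0.1552)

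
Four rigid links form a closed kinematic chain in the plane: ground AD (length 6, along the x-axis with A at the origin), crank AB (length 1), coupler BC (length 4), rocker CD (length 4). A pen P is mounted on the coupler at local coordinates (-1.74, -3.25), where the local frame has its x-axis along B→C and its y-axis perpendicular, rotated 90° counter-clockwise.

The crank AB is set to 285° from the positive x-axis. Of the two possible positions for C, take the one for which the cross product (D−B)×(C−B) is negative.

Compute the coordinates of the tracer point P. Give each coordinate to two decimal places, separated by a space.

-2.99 -2.70

A=(0,0), D=(6.00,0)
B = A + 1.00·(cos285°, sin285°) = (0.2588, -0.9659)
|BD| = 5.8219
circle(B,4.00) ∩ circle(D,4.00): a=2.9109, h=2.7434
  candidates: C₊=(2.6742,2.2225) cross=15.972; C₋=(3.5846,-3.1884) cross=-15.972
  mode - wants cross < 0 → take C=(3.5846,-3.1884) (cross=-15.972)
ex = (C−B)/|BC| = (0.8314,-0.5556); ey = (0.5556,0.8314)
P = B + -1.74·ex + -3.25·ey = (-2.9936,-2.7013)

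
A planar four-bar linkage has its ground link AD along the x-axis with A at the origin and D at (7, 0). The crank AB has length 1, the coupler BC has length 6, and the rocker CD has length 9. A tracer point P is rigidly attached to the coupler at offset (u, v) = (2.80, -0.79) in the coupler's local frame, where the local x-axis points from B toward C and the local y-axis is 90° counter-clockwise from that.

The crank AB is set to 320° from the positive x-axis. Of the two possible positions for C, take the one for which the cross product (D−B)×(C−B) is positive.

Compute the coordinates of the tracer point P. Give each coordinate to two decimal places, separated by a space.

A=(0,0), D=(7.00,0)
B = A + 1.00·(cos320°, sin320°) = (0.7660, -0.6428)
|BD| = 6.2670
circle(B,6.00) ∩ circle(D,9.00): a=-0.4567, h=5.9826
  candidates: C₊=(-0.3019,5.2614) cross=37.493; C₋=(0.9253,-6.6407) cross=-37.493
  mode + wants cross > 0 → take C=(-0.3019,5.2614) (cross=37.493)
ex = (C−B)/|BC| = (-0.1780,0.9840); ey = (-0.9840,-0.1780)
P = B + 2.80·ex + -0.79·ey = (1.0451,2.2531)

1.05 2.25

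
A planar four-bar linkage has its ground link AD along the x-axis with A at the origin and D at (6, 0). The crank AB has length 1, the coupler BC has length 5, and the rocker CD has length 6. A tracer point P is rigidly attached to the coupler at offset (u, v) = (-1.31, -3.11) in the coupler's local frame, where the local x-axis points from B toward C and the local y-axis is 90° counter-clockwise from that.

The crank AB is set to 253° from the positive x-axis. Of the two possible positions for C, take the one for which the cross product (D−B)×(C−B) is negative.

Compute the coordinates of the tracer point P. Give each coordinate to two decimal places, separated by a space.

A=(0,0), D=(6.00,0)
B = A + 1.00·(cos253°, sin253°) = (-0.2924, -0.9563)
|BD| = 6.3646
circle(B,5.00) ∩ circle(D,6.00): a=2.3182, h=4.4301
  candidates: C₊=(1.3338,3.7719) cross=28.196; C₋=(2.6651,-4.9878) cross=-28.196
  mode - wants cross < 0 → take C=(2.6651,-4.9878) (cross=-28.196)
ex = (C−B)/|BC| = (0.5915,-0.8063); ey = (0.8063,0.5915)
P = B + -1.31·ex + -3.11·ey = (-3.5748,-1.7396)

-3.57 -1.74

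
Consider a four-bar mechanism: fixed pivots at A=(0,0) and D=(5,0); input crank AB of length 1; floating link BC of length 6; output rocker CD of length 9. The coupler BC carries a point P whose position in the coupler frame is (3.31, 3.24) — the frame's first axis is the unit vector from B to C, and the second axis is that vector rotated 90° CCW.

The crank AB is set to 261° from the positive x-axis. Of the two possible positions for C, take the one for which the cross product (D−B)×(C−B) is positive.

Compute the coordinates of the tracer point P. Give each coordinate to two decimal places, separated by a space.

A=(0,0), D=(5.00,0)
B = A + 1.00·(cos261°, sin261°) = (-0.1564, -0.9877)
|BD| = 5.2502
circle(B,6.00) ∩ circle(D,9.00): a=-1.6605, h=5.7657
  candidates: C₊=(-2.8719,4.3626) cross=30.271; C₋=(-0.7026,-6.9628) cross=-30.271
  mode + wants cross > 0 → take C=(-2.8719,4.3626) (cross=30.271)
ex = (C−B)/|BC| = (-0.4526,0.8917); ey = (-0.8917,-0.4526)
P = B + 3.31·ex + 3.24·ey = (-4.5437,0.4975)

-4.54 0.50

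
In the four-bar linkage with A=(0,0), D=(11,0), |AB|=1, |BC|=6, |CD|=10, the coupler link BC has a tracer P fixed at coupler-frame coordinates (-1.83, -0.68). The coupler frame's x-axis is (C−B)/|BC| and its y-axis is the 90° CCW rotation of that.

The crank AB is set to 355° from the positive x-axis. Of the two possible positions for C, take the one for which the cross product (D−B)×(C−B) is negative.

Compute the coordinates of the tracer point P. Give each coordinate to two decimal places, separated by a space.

-0.22 1.44

A=(0,0), D=(11.00,0)
B = A + 1.00·(cos355°, sin355°) = (0.9962, -0.0872)
|BD| = 10.0042
circle(B,6.00) ∩ circle(D,10.00): a=1.8034, h=5.7226
  candidates: C₊=(2.7497,5.6509) cross=57.249; C₋=(2.8494,-5.7938) cross=-57.249
  mode - wants cross < 0 → take C=(2.8494,-5.7938) (cross=-57.249)
ex = (C−B)/|BC| = (0.3089,-0.9511); ey = (0.9511,0.3089)
P = B + -1.83·ex + -0.68·ey = (-0.2158,1.4433)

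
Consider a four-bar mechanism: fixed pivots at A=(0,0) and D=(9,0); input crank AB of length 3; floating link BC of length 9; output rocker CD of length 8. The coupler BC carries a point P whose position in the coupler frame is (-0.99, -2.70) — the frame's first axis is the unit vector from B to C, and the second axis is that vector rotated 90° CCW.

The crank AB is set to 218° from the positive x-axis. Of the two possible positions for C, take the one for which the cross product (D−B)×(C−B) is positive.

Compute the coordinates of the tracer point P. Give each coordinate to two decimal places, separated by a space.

A=(0,0), D=(9.00,0)
B = A + 3.00·(cos218°, sin218°) = (-2.3640, -1.8470)
|BD| = 11.5131
circle(B,9.00) ∩ circle(D,8.00): a=6.4949, h=6.2303
  candidates: C₊=(3.0472,5.3446) cross=71.731; C₋=(5.0462,-6.9547) cross=-71.731
  mode + wants cross > 0 → take C=(3.0472,5.3446) (cross=71.731)
ex = (C−B)/|BC| = (0.6012,0.7991); ey = (-0.7991,0.6012)
P = B + -0.99·ex + -2.70·ey = (-0.8018,-4.2614)

-0.80 -4.26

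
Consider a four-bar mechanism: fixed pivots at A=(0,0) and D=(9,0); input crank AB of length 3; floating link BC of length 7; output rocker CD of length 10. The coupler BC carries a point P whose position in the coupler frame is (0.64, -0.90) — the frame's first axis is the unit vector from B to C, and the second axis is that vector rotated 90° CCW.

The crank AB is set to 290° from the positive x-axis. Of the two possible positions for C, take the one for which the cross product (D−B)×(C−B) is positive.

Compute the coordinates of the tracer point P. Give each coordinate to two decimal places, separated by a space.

1.81 -2.04

A=(0,0), D=(9.00,0)
B = A + 3.00·(cos290°, sin290°) = (1.0261, -2.8191)
|BD| = 8.4576
circle(B,7.00) ∩ circle(D,10.00): a=1.2138, h=6.8940
  candidates: C₊=(-0.1275,4.0852) cross=58.306; C₋=(4.4683,-8.9142) cross=-58.306
  mode + wants cross > 0 → take C=(-0.1275,4.0852) (cross=58.306)
ex = (C−B)/|BC| = (-0.1648,0.9863); ey = (-0.9863,-0.1648)
P = B + 0.64·ex + -0.90·ey = (1.8083,-2.0395)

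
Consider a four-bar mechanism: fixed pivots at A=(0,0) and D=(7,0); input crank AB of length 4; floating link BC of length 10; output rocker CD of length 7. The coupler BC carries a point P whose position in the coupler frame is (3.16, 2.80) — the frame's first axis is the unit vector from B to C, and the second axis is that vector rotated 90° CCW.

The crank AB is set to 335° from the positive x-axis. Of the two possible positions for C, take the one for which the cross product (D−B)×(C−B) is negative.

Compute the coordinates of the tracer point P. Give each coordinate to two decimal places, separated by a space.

6.95 0.91

A=(0,0), D=(7.00,0)
B = A + 4.00·(cos335°, sin335°) = (3.6252, -1.6905)
|BD| = 3.7745
circle(B,10.00) ∩ circle(D,7.00): a=8.6431, h=5.0295
  candidates: C₊=(9.1005,6.6774) cross=18.984; C₋=(13.6056,-2.3164) cross=-18.984
  mode - wants cross < 0 → take C=(13.6056,-2.3164) (cross=-18.984)
ex = (C−B)/|BC| = (0.9980,-0.0626); ey = (0.0626,0.9980)
P = B + 3.16·ex + 2.80·ey = (6.9543,0.9062)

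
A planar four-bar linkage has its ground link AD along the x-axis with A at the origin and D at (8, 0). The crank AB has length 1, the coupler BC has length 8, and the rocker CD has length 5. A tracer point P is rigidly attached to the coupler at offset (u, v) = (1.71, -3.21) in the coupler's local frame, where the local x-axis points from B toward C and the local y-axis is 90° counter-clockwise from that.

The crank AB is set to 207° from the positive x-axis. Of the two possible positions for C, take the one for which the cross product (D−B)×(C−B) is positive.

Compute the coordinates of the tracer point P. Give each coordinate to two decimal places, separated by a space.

2.40 -2.00

A=(0,0), D=(8.00,0)
B = A + 1.00·(cos207°, sin207°) = (-0.8910, -0.4540)
|BD| = 8.9026
circle(B,8.00) ∩ circle(D,5.00): a=6.6417, h=4.4596
  candidates: C₊=(5.5146,4.3385) cross=39.702; C₋=(5.9694,-4.5691) cross=-39.702
  mode + wants cross > 0 → take C=(5.5146,4.3385) (cross=39.702)
ex = (C−B)/|BC| = (0.8007,0.5991); ey = (-0.5991,0.8007)
P = B + 1.71·ex + -3.21·ey = (2.4012,-1.9998)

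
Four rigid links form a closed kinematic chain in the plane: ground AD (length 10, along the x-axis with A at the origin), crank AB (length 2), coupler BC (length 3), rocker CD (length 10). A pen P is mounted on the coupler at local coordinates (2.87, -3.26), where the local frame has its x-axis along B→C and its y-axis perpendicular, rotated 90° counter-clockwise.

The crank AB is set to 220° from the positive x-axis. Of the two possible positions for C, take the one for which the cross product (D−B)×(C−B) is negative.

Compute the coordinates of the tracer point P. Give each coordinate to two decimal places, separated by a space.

A=(0,0), D=(10.00,0)
B = A + 2.00·(cos220°, sin220°) = (-1.5321, -1.2856)
|BD| = 11.6035
circle(B,3.00) ∩ circle(D,10.00): a=1.8805, h=2.3374
  candidates: C₊=(0.0779,1.2458) cross=27.122; C₋=(0.5958,-3.4003) cross=-27.122
  mode - wants cross < 0 → take C=(0.5958,-3.4003) (cross=-27.122)
ex = (C−B)/|BC| = (0.7093,-0.7049); ey = (0.7049,0.7093)
P = B + 2.87·ex + -3.26·ey = (-1.7943,-5.6210)

-1.79 -5.62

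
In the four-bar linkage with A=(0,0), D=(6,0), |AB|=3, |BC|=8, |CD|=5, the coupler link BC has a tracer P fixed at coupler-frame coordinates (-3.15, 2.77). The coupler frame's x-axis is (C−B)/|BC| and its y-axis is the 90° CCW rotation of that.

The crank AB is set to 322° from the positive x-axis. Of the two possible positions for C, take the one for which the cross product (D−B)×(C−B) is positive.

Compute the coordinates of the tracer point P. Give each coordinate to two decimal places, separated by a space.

A=(0,0), D=(6.00,0)
B = A + 3.00·(cos322°, sin322°) = (2.3640, -1.8470)
|BD| = 4.0782
circle(B,8.00) ∩ circle(D,5.00): a=6.8206, h=4.1808
  candidates: C₊=(6.5516,4.9695) cross=17.050; C₋=(10.3385,-2.4854) cross=-17.050
  mode + wants cross > 0 → take C=(6.5516,4.9695) (cross=17.050)
ex = (C−B)/|BC| = (0.5234,0.8521); ey = (-0.8521,0.5234)
P = B + -3.15·ex + 2.77·ey = (-1.6450,-3.0810)

-1.65 -3.08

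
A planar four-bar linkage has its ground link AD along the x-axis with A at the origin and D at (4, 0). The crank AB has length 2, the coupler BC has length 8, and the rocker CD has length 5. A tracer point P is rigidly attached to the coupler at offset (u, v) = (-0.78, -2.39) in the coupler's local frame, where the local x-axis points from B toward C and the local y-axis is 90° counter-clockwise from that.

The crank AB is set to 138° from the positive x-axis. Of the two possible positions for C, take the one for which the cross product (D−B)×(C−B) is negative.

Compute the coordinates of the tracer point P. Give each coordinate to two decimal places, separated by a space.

-3.85 0.48

A=(0,0), D=(4.00,0)
B = A + 2.00·(cos138°, sin138°) = (-1.4863, 1.3383)
|BD| = 5.6472
circle(B,8.00) ∩ circle(D,5.00): a=6.2766, h=4.9602
  candidates: C₊=(5.7870,4.6697) cross=28.011; C₋=(3.4361,-4.9681) cross=-28.011
  mode - wants cross < 0 → take C=(3.4361,-4.9681) (cross=-28.011)
ex = (C−B)/|BC| = (0.6153,-0.7883); ey = (0.7883,0.6153)
P = B + -0.78·ex + -2.39·ey = (-3.8502,0.4826)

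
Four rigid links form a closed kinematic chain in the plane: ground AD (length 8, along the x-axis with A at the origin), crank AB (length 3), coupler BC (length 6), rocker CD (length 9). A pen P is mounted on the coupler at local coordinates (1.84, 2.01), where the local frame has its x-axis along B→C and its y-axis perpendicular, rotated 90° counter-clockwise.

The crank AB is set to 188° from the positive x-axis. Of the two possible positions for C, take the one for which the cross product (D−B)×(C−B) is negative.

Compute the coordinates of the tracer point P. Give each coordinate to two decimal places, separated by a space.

-0.26 -0.67

A=(0,0), D=(8.00,0)
B = A + 3.00·(cos188°, sin188°) = (-2.9708, -0.4175)
|BD| = 10.9787
circle(B,6.00) ∩ circle(D,9.00): a=3.4400, h=4.9160
  candidates: C₊=(0.2797,4.6257) cross=53.971; C₋=(0.6536,-5.1991) cross=-53.971
  mode - wants cross < 0 → take C=(0.6536,-5.1991) (cross=-53.971)
ex = (C−B)/|BC| = (0.6041,-0.7969); ey = (0.7969,0.6041)
P = B + 1.84·ex + 2.01·ey = (-0.2575,-0.6697)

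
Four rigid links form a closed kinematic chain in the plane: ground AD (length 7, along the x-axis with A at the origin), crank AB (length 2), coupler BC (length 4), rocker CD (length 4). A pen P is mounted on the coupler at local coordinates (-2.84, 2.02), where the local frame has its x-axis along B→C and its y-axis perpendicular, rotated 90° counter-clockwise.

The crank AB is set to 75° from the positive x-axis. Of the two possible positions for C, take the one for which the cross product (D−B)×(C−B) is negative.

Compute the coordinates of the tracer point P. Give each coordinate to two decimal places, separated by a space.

A=(0,0), D=(7.00,0)
B = A + 2.00·(cos75°, sin75°) = (0.5176, 1.9319)
|BD| = 6.7641
circle(B,4.00) ∩ circle(D,4.00): a=3.3821, h=2.1358
  candidates: C₊=(4.3688,3.0128) cross=14.447; C₋=(3.1488,-1.0809) cross=-14.447
  mode - wants cross < 0 → take C=(3.1488,-1.0809) (cross=-14.447)
ex = (C−B)/|BC| = (0.6578,-0.7532); ey = (0.7532,0.6578)
P = B + -2.84·ex + 2.02·ey = (0.1710,5.3997)

0.17 5.40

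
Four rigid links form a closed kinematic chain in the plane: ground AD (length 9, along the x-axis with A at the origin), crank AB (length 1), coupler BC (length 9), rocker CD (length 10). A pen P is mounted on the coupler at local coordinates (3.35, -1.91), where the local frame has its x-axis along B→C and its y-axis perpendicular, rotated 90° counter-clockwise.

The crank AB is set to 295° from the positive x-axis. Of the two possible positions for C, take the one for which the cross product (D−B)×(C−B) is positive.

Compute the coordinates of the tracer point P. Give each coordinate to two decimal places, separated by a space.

A=(0,0), D=(9.00,0)
B = A + 1.00·(cos295°, sin295°) = (0.4226, -0.9063)
|BD| = 8.6251
circle(B,9.00) ∩ circle(D,10.00): a=3.2111, h=8.4077
  candidates: C₊=(2.7325,7.7922) cross=72.517; C₋=(4.4994,-8.9300) cross=-72.517
  mode + wants cross > 0 → take C=(2.7325,7.7922) (cross=72.517)
ex = (C−B)/|BC| = (0.2567,0.9665); ey = (-0.9665,0.2567)
P = B + 3.35·ex + -1.91·ey = (3.1284,1.8413)

3.13 1.84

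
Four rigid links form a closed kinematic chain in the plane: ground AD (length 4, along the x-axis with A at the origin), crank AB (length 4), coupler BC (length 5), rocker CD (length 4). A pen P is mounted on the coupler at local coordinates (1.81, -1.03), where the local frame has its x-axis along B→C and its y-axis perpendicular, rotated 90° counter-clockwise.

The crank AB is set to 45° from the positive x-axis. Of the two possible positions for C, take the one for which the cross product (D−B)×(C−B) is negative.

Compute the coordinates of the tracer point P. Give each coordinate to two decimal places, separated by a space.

1.02 1.80

A=(0,0), D=(4.00,0)
B = A + 4.00·(cos45°, sin45°) = (2.8284, 2.8284)
|BD| = 3.0615
circle(B,5.00) ∩ circle(D,4.00): a=3.0006, h=3.9995
  candidates: C₊=(7.6718,1.5868) cross=12.244; C₋=(0.2816,-1.4743) cross=-12.244
  mode - wants cross < 0 → take C=(0.2816,-1.4743) (cross=-12.244)
ex = (C−B)/|BC| = (-0.5094,-0.8606); ey = (0.8606,-0.5094)
P = B + 1.81·ex + -1.03·ey = (1.0201,1.7955)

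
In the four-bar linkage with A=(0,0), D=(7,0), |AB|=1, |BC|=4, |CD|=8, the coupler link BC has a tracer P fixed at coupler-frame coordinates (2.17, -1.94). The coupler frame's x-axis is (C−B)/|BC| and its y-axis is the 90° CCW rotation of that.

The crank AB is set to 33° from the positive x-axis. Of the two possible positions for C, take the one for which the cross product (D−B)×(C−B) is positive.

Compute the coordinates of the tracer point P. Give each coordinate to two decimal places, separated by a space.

A=(0,0), D=(7.00,0)
B = A + 1.00·(cos33°, sin33°) = (0.8387, 0.5446)
|BD| = 6.1854
circle(B,4.00) ∩ circle(D,8.00): a=-0.7875, h=3.9217
  candidates: C₊=(0.3996,4.5205) cross=24.257; C₋=(-0.2910,-3.2925) cross=-24.257
  mode + wants cross > 0 → take C=(0.3996,4.5205) (cross=24.257)
ex = (C−B)/|BC| = (-0.1098,0.9940); ey = (-0.9940,-0.1098)
P = B + 2.17·ex + -1.94·ey = (2.5287,2.9145)

2.53 2.91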